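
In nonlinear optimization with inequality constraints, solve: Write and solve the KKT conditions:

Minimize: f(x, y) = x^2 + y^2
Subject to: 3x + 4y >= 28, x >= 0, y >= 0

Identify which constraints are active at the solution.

KKT conditions for min x^2 + y^2 s.t. 3x + 4y >= 28, x >= 0, y >= 0:
Stationarity: 2x = mu*3 + mu_x, 2y = mu*4 + mu_y, with mu, mu_x, mu_y >= 0
Complementary slackness: mu*(3x + 4y - 28) = 0, mu_x*x = 0, mu_y*y = 0
(0, 0) is infeasible (3*0 + 4*0 < 28), so if mu = 0 stationarity would force x = mu_x/2 >= 0, y = mu_y/2 >= 0 with mu_x*x = mu_y*y = 0, i.e. x = y = 0: contradiction. Hence mu > 0 and 3x + 4y = 28 is active.
Try x > 0, y > 0 (so mu_x = mu_y = 0): x = 3*mu/2, y = 4*mu/2
Substitute: 3*(3*mu/2) + 4*(4*mu/2) = 28
  mu*25/2 = 28 => mu = 56/25
x* = 84/25 > 0, y* = 112/25 > 0, consistent with mu_x = mu_y = 0.
f is convex and the constraints are linear, so this KKT point is the global minimum.
f* = 784/25
Active constraints: 3x + 4y >= 28 (holds with equality, mu = 56/25 > 0); x >= 0 and y >= 0 are inactive (mu_x = mu_y = 0).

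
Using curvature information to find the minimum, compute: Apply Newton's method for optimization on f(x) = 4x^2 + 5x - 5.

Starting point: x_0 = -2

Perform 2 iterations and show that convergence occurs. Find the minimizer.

f(x) = 4x^2 + 5x - 5, f'(x) = 8x + (5), f''(x) = 8
Step 1: f'(-2) = -11, x_1 = -2 - -11/8 = -5/8
Step 2: f'(-5/8) = 0, x_2 = -5/8 (converged)
Newton's method converges in 1 step for quadratics.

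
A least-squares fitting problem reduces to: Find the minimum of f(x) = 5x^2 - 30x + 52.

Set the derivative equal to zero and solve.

f(x) = 5x^2 - 30x + 52
f'(x) = 10x + (-30) = 0
x = 30/10 = 3
f(3) = 7
Since f''(x) = 10 > 0, this is a minimum.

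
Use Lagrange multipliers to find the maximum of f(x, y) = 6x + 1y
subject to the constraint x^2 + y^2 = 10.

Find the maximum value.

Set up Lagrange conditions: grad f = lambda * grad g
  6 = 2*lambda*x
  1 = 2*lambda*y
From these: x/y = 6/1, so x = 6t, y = 1t for some t.
Substitute into constraint: (6t)^2 + (1t)^2 = 10
  t^2 * 37 = 10
  t = sqrt(10/37)
Maximum = 6*x + 1*y = (6^2 + 1^2)*t = 37 * sqrt(10/37) = sqrt(370)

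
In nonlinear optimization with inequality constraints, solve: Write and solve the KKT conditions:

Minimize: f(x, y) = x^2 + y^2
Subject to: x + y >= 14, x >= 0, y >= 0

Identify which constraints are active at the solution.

KKT conditions for min x^2 + y^2 s.t. 1x + 1y >= 14, x >= 0, y >= 0:
Stationarity: 2x = mu*1 + mu_x, 2y = mu*1 + mu_y, with mu, mu_x, mu_y >= 0
Complementary slackness: mu*(x + y - 14) = 0, mu_x*x = 0, mu_y*y = 0
(0, 0) is infeasible (1*0 + 1*0 < 14), so if mu = 0 stationarity would force x = mu_x/2 >= 0, y = mu_y/2 >= 0 with mu_x*x = mu_y*y = 0, i.e. x = y = 0: contradiction. Hence mu > 0 and x + y = 14 is active.
Try x > 0, y > 0 (so mu_x = mu_y = 0): x = 1*mu/2, y = 1*mu/2
Substitute: 1*(1*mu/2) + 1*(1*mu/2) = 14
  mu*2/2 = 14 => mu = 14
x* = 7 > 0, y* = 7 > 0, consistent with mu_x = mu_y = 0.
f is convex and the constraints are linear, so this KKT point is the global minimum.
f* = 98
Active constraints: x + y >= 14 (holds with equality, mu = 14 > 0); x >= 0 and y >= 0 are inactive (mu_x = mu_y = 0).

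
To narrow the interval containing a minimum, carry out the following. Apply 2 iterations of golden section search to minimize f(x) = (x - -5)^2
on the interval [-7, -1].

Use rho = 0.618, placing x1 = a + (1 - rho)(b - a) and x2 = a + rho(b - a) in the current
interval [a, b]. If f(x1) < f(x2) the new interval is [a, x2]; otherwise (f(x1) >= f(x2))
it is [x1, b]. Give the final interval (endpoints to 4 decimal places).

Golden section search for min of f(x) = (x - -5)^2 on [-7, -1].
Each step: x1 = a + (1 - rho)(b - a), x2 = a + rho(b - a); if f(x1) < f(x2) keep [a, x2], otherwise keep [x1, b].
Step 1: [-7.0000, -1.0000], x1=-4.7080 (f=0.0853), x2=-3.2920 (f=2.9173); f(x1) < f(x2) => keep [-7.0000, -3.2920]
Step 2: [-7.0000, -3.2920], x1=-5.5835 (f=0.3405), x2=-4.7085 (f=0.0850); f(x1) > f(x2) => keep [-5.5835, -3.2920]
Final interval: [-5.5835, -3.2920]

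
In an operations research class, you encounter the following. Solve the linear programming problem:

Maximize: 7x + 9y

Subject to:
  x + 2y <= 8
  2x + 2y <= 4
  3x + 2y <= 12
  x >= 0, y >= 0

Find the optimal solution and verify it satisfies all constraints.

Feasible vertices: (0, 0), (0, 2), (2, 0)
Objective 7x + 9y at each vertex:
  (0, 0): 0
  (0, 2): 18
  (2, 0): 14
Maximum is 18 at (0, 2).
Verify constraints at (x, y) = (0, 2):
  1*0 + 2*2 = 4 <= 8
  2*0 + 2*2 = 4 <= 4 (active)
  3*0 + 2*2 = 4 <= 12
  x = 0 >= 0, y = 2 >= 0. All constraints satisfied.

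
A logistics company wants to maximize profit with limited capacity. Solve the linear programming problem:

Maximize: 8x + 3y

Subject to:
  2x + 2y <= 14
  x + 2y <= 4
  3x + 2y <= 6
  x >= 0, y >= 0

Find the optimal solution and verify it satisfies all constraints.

Feasible vertices: (0, 0), (0, 2), (1, 3/2), (2, 0)
Objective 8x + 3y at each vertex:
  (0, 0): 0
  (0, 2): 6
  (1, 3/2): 25/2
  (2, 0): 16
Maximum is 16 at (2, 0).
Verify constraints at (x, y) = (2, 0):
  2*2 + 2*0 = 4 <= 14
  1*2 + 2*0 = 2 <= 4
  3*2 + 2*0 = 6 <= 6 (active)
  x = 2 >= 0, y = 0 >= 0. All constraints satisfied.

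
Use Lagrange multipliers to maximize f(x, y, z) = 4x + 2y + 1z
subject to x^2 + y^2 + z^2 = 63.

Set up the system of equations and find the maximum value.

Lagrange conditions: 4 = 2*lambda*x, 2 = 2*lambda*y, 1 = 2*lambda*z
So x:4 = y:2 = z:1, i.e. x = 4t, y = 2t, z = 1t
Constraint: t^2*(4^2 + 2^2 + 1^2) = 63
  t^2 * 21 = 63  =>  t = sqrt(3)
Maximum = 4*4t + 2*2t + 1*1t = 21*sqrt(3) = sqrt(1323)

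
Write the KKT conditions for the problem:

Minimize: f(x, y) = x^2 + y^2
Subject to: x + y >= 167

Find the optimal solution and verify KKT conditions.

KKT conditions for min x^2 + y^2 s.t. x + y >= 167:
Stationarity: 2x = mu, 2y = mu
So x = y = mu/2.
Complementary slackness: mu*(x + y - 167) = 0
Primal feasibility: x + y >= 167; dual feasibility: mu >= 0
If mu = 0 then x = y = 0, but 0 + 0 < 167 is infeasible, so the constraint is active.
Constraint active: x + y = 2*(mu/2) = 167 => mu = 167
x = y = 167/2, f = 27889/2
Verify: stationarity 2*(167/2) = 167 = mu; primal 167/2 + 167/2 = 167 >= 167; dual mu = 167 >= 0; complementary slackness 167*(167 - 167) = 0. All KKT conditions hold.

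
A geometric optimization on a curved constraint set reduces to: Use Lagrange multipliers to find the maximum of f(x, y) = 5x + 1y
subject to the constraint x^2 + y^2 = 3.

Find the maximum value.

Set up Lagrange conditions: grad f = lambda * grad g
  5 = 2*lambda*x
  1 = 2*lambda*y
From these: x/y = 5/1, so x = 5t, y = 1t for some t.
Substitute into constraint: (5t)^2 + (1t)^2 = 3
  t^2 * 26 = 3
  t = sqrt(3/26)
Maximum = 5*x + 1*y = (5^2 + 1^2)*t = 26 * sqrt(3/26) = sqrt(78)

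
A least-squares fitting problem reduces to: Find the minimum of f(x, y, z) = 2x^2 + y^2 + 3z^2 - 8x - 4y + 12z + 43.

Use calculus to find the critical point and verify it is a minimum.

f(x,y,z) = 2x^2 + y^2 + 3z^2 - 8x - 4y + 12z + 43
df/dx = 4x + (-8) = 0 => x = 2
df/dy = 2y + (-4) = 0 => y = 2
df/dz = 6z + (12) = 0 => z = -2
f(2,2,-2) = 2*(2)^2 + 1*(2)^2 + 3*(-2)^2 + -8*(2) + -4*(2) + 12*(-2) + 43 = 19
Hessian is diagonal with entries 4, 2, 6 > 0, confirmed minimum.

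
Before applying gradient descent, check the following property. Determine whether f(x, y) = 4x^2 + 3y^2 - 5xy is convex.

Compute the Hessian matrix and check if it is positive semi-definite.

f(x,y) = 4x^2 + 3y^2 - 5xy
Hessian H = [[8, -5], [-5, 6]]
trace(H) = 14, det(H) = 23
Eigenvalues: (14 +/- sqrt(104)) / 2 = 12.1, 1.901
Since both eigenvalues > 0, f is convex.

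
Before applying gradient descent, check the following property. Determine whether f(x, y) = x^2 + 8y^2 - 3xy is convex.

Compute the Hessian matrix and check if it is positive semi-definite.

f(x,y) = x^2 + 8y^2 - 3xy
Hessian H = [[2, -3], [-3, 16]]
trace(H) = 18, det(H) = 23
Eigenvalues: (18 +/- sqrt(232)) / 2 = 16.62, 1.384
Since both eigenvalues > 0, f is convex.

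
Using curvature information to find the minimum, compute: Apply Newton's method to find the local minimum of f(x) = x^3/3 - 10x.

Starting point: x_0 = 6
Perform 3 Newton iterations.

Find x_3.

f(x) = x^3/3 - 10x
f'(x) = x^2 - 10, f''(x) = 2x
Newton update: x_{n+1} = x_n - (x_n^2 - 10)/(2*x_n)
Step 1: x_0 = 6, f'=26, f''=12, x_1 = 23/6
Step 2: x_1 = 23/6, f'=169/36, f''=23/3, x_2 = 889/276
Step 3: x_2 = 889/276, f'=28561/76176, f''=889/138, x_3 = 1552081/490728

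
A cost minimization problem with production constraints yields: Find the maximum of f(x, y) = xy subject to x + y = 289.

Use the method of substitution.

Substitute y = 289 - x into f(x,y) = xy:
g(x) = x(289 - x) = 289x - x^2
g'(x) = 289 - 2x = 0  =>  x = 289/2
y = 289 - 289/2 = 289/2
Maximum value = (289/2) * (289/2) = 83521/4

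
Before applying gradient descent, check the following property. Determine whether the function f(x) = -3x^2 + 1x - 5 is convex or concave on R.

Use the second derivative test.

f(x) = -3x^2 + 1x - 5
f'(x) = -6x + 1
f''(x) = -6
Since f''(x) = -6 < 0 for all x, f is concave on R.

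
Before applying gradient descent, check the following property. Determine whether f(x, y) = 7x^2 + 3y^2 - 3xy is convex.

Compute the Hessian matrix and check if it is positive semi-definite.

f(x,y) = 7x^2 + 3y^2 - 3xy
Hessian H = [[14, -3], [-3, 6]]
trace(H) = 20, det(H) = 75
Eigenvalues: (20 +/- sqrt(100)) / 2 = 15, 5
Since both eigenvalues > 0, f is convex.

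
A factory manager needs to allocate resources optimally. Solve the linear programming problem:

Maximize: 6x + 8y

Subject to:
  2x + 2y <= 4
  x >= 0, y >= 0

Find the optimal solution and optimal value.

The feasible region has vertices at [(0, 0), (2, 0), (0, 2)].
Checking objective 6x + 8y at each vertex:
  (0, 0): 6*0 + 8*0 = 0
  (2, 0): 6*2 + 8*0 = 12
  (0, 2): 6*0 + 8*2 = 16
Maximum is 16 at (0, 2).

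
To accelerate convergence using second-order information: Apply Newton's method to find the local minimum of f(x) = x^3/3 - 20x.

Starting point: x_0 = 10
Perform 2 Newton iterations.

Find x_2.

f(x) = x^3/3 - 20x
f'(x) = x^2 - 20, f''(x) = 2x
Newton update: x_{n+1} = x_n - (x_n^2 - 20)/(2*x_n)
Step 1: x_0 = 10, f'=80, f''=20, x_1 = 6
Step 2: x_1 = 6, f'=16, f''=12, x_2 = 14/3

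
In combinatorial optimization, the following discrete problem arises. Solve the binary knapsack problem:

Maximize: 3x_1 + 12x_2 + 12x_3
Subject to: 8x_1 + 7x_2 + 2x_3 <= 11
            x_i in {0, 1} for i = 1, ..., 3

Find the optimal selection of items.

Items: item 1 (v=3, w=8), item 2 (v=12, w=7), item 3 (v=12, w=2)
Capacity: 11
Checking all 8 subsets (w = total weight, v = total value):
  {}: w = 0, v = 0
  {1}: w = 8, v = 3
  {2}: w = 7, v = 12
  {3}: w = 2, v = 12
  {1, 2}: w = 15 > 11, infeasible
  {1, 3}: w = 10, v = 15
  {2, 3}: w = 9, v = 24
  {1, 2, 3}: w = 17 > 11, infeasible
Best feasible subset: items [2, 3]
Total weight: 9 <= 11, total value: 24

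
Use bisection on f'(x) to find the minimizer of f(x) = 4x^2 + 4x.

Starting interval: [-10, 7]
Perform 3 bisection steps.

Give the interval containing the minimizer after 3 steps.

Finding critical point of f(x) = 4x^2 + 4x using bisection on f'(x) = 8x + 4.
f'(x) = 0 when x = -1/2.
Starting interval: [-10, 7]
Step 1: mid = -3/2, f'(mid) = -8, new interval = [-3/2, 7]
Step 2: mid = 11/4, f'(mid) = 26, new interval = [-3/2, 11/4]
Step 3: mid = 5/8, f'(mid) = 9, new interval = [-3/2, 5/8]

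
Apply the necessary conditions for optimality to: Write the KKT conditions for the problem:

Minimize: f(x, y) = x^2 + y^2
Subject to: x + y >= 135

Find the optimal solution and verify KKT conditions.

KKT conditions for min x^2 + y^2 s.t. x + y >= 135:
Stationarity: 2x = mu, 2y = mu
So x = y = mu/2.
Complementary slackness: mu*(x + y - 135) = 0
Primal feasibility: x + y >= 135; dual feasibility: mu >= 0
If mu = 0 then x = y = 0, but 0 + 0 < 135 is infeasible, so the constraint is active.
Constraint active: x + y = 2*(mu/2) = 135 => mu = 135
x = y = 135/2, f = 18225/2
Verify: stationarity 2*(135/2) = 135 = mu; primal 135/2 + 135/2 = 135 >= 135; dual mu = 135 >= 0; complementary slackness 135*(135 - 135) = 0. All KKT conditions hold.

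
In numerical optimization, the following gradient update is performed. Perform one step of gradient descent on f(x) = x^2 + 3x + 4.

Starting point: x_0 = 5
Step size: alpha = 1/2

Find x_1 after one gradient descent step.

f(x) = x^2 + 3x + 4
f'(x) = 2x + 3
f'(5) = 2*5 + (3) = 13
x_1 = x_0 - alpha * f'(x_0) = 5 - 1/2 * 13 = -3/2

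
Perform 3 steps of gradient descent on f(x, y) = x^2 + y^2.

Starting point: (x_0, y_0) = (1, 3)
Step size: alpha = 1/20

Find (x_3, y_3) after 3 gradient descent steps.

f(x,y) = x^2 + y^2
grad_x = 2x + 0y, grad_y = 2y + 0x
Step 1: grad = (2, 6), (9/10, 27/10)
Step 2: grad = (9/5, 27/5), (81/100, 243/100)
Step 3: grad = (81/50, 243/50), (729/1000, 2187/1000)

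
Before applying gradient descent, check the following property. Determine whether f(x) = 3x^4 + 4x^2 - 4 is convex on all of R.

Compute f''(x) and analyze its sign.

f(x) = 3x^4 + 4x^2 - 4
f'(x) = 12x^3 + 8x
f''(x) = 36x^2 + 8
f''(x) = 36x^2 + 8 >= 8 > 0 for all x
Therefore, f is convex on R.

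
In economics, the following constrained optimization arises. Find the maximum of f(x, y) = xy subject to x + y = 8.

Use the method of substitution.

Substitute y = 8 - x into f(x,y) = xy:
g(x) = x(8 - x) = 8x - x^2
g'(x) = 8 - 2x = 0  =>  x = 4
y = 8 - 4 = 4
Maximum value = 4 * 4 = 16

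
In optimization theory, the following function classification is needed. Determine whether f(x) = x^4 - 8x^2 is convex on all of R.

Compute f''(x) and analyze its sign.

f(x) = x^4 - 8x^2
f'(x) = 4x^3 + -16x
f''(x) = 12x^2 + -16
f''(0) = -16 < 0, so not convex near x = 0
Therefore, f is not globally convex on R.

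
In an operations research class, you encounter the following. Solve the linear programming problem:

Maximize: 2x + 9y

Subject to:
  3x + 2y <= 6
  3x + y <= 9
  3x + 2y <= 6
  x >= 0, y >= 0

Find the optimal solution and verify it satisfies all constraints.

Feasible vertices: (0, 0), (0, 3), (2, 0)
Objective 2x + 9y at each vertex:
  (0, 0): 0
  (0, 3): 27
  (2, 0): 4
Maximum is 27 at (0, 3).
Verify constraints at (x, y) = (0, 3):
  3*0 + 2*3 = 6 <= 6 (active)
  3*0 + 1*3 = 3 <= 9
  3*0 + 2*3 = 6 <= 6 (active)
  x = 0 >= 0, y = 3 >= 0. All constraints satisfied.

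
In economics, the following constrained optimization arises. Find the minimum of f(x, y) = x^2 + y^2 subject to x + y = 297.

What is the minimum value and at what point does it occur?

Substitute y = 297 - x into f(x,y) = x^2 + y^2:
g(x) = x^2 + (297 - x)^2 = 2x^2 - 594x + 88209
g'(x) = 4x - 594 = 0  =>  x = 297/2
y = 297 - 297/2 = 297/2
Minimum value = (297/2)^2 + (297/2)^2 = 88209/2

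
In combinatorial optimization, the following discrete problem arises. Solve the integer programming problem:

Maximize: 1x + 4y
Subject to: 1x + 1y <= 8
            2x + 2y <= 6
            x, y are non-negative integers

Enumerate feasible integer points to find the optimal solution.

Constraint 1: 1x + 1y <= 8
Constraint 2: 2x + 2y <= 6
Feasible x range (need y >= 0): 0 <= x <= min(8/1, 6/2) => x in {0, ..., 3}.
Enumerate feasible integer points row by row (the coefficient of y is 4 > 0, so for each x the largest feasible y gives the best value):
  x = 0: y <= min((8 - 1*0)/1, (6 - 2*0)/2) => y in {0, ..., 3}; best 1*0 + 4*3 = 12
  x = 1: y <= min((8 - 1*1)/1, (6 - 2*1)/2) => y in {0, ..., 2}; best 1*1 + 4*2 = 9
  x = 2: y <= min((8 - 1*2)/1, (6 - 2*2)/2) => y in {0, ..., 1}; best 1*2 + 4*1 = 6
  x = 3: y <= min((8 - 1*3)/1, (6 - 2*3)/2) => y in {0}; best 1*3 + 4*0 = 3
The maximum 1x + 4y = 12 is achieved at x = 0, y = 3.
Check: 1*0 + 1*3 = 3 <= 8 and 2*0 + 2*3 = 6 <= 6.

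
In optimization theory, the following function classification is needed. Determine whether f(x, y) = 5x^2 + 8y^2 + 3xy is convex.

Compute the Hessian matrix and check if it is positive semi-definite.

f(x,y) = 5x^2 + 8y^2 + 3xy
Hessian H = [[10, 3], [3, 16]]
trace(H) = 26, det(H) = 151
Eigenvalues: (26 +/- sqrt(72)) / 2 = 17.24, 8.757
Since both eigenvalues > 0, f is convex.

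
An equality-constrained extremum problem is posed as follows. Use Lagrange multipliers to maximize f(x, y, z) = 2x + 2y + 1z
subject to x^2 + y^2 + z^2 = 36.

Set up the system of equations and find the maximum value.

Lagrange conditions: 2 = 2*lambda*x, 2 = 2*lambda*y, 1 = 2*lambda*z
So x:2 = y:2 = z:1, i.e. x = 2t, y = 2t, z = 1t
Constraint: t^2*(2^2 + 2^2 + 1^2) = 36
  t^2 * 9 = 36  =>  t = sqrt(4)
Maximum = 2*2t + 2*2t + 1*1t = 9*sqrt(4) = 18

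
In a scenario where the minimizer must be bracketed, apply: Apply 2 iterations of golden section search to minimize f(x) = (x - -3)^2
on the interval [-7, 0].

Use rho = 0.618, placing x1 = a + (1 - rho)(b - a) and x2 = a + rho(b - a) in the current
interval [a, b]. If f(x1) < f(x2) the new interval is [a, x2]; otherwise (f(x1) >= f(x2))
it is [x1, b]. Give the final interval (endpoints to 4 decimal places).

Golden section search for min of f(x) = (x - -3)^2 on [-7, 0].
Each step: x1 = a + (1 - rho)(b - a), x2 = a + rho(b - a); if f(x1) < f(x2) keep [a, x2], otherwise keep [x1, b].
Step 1: [-7.0000, 0.0000], x1=-4.3260 (f=1.7583), x2=-2.6740 (f=0.1063); f(x1) > f(x2) => keep [-4.3260, 0.0000]
Step 2: [-4.3260, 0.0000], x1=-2.6735 (f=0.1066), x2=-1.6525 (f=1.8157); f(x1) < f(x2) => keep [-4.3260, -1.6525]
Final interval: [-4.3260, -1.6525]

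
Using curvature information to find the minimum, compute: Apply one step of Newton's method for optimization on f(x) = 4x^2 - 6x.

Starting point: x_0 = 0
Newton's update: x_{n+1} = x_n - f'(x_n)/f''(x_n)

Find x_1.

f(x) = 4x^2 - 6x
f'(x) = 8x + (-6), f''(x) = 8
Newton step: x_1 = x_0 - f'(x_0)/f''(x_0)
f'(0) = -6
x_1 = 0 - -6/8 = 3/4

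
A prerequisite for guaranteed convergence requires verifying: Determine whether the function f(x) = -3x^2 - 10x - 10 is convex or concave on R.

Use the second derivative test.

f(x) = -3x^2 - 10x - 10
f'(x) = -6x - 10
f''(x) = -6
Since f''(x) = -6 < 0 for all x, f is concave on R.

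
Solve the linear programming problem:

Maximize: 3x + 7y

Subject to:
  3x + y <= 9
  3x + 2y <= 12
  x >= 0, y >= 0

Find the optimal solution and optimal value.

Feasible vertices: (0, 0), (0, 6), (2, 3), (3, 0)
Objective 3x + 7y at each:
  (0, 0): 0
  (0, 6): 42
  (2, 3): 27
  (3, 0): 9
Maximum is 42 at (0, 6).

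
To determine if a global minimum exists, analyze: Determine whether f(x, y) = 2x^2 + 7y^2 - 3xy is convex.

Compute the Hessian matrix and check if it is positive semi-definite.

f(x,y) = 2x^2 + 7y^2 - 3xy
Hessian H = [[4, -3], [-3, 14]]
trace(H) = 18, det(H) = 47
Eigenvalues: (18 +/- sqrt(136)) / 2 = 14.83, 3.169
Since both eigenvalues > 0, f is convex.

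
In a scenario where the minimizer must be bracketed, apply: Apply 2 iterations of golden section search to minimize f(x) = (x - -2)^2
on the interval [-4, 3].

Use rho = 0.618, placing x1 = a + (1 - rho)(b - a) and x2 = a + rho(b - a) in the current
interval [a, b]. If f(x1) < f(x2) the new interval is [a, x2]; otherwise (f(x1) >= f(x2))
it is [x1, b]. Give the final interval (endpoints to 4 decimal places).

Golden section search for min of f(x) = (x - -2)^2 on [-4, 3].
Each step: x1 = a + (1 - rho)(b - a), x2 = a + rho(b - a); if f(x1) < f(x2) keep [a, x2], otherwise keep [x1, b].
Step 1: [-4.0000, 3.0000], x1=-1.3260 (f=0.4543), x2=0.3260 (f=5.4103); f(x1) < f(x2) => keep [-4.0000, 0.3260]
Step 2: [-4.0000, 0.3260], x1=-2.3475 (f=0.1207), x2=-1.3265 (f=0.4536); f(x1) < f(x2) => keep [-4.0000, -1.3265]
Final interval: [-4.0000, -1.3265]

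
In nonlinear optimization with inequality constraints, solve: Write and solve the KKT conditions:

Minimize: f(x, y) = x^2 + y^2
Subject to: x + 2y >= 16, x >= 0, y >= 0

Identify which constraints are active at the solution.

KKT conditions for min x^2 + y^2 s.t. 1x + 2y >= 16, x >= 0, y >= 0:
Stationarity: 2x = mu*1 + mu_x, 2y = mu*2 + mu_y, with mu, mu_x, mu_y >= 0
Complementary slackness: mu*(x + 2y - 16) = 0, mu_x*x = 0, mu_y*y = 0
(0, 0) is infeasible (1*0 + 2*0 < 16), so if mu = 0 stationarity would force x = mu_x/2 >= 0, y = mu_y/2 >= 0 with mu_x*x = mu_y*y = 0, i.e. x = y = 0: contradiction. Hence mu > 0 and x + 2y = 16 is active.
Try x > 0, y > 0 (so mu_x = mu_y = 0): x = 1*mu/2, y = 2*mu/2
Substitute: 1*(1*mu/2) + 2*(2*mu/2) = 16
  mu*5/2 = 16 => mu = 32/5
x* = 16/5 > 0, y* = 32/5 > 0, consistent with mu_x = mu_y = 0.
f is convex and the constraints are linear, so this KKT point is the global minimum.
f* = 256/5
Active constraints: x + 2y >= 16 (holds with equality, mu = 32/5 > 0); x >= 0 and y >= 0 are inactive (mu_x = mu_y = 0).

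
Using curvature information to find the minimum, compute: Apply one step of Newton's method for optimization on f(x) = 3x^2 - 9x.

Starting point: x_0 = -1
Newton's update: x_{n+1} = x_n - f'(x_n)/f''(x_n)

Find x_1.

f(x) = 3x^2 - 9x
f'(x) = 6x + (-9), f''(x) = 6
Newton step: x_1 = x_0 - f'(x_0)/f''(x_0)
f'(-1) = -15
x_1 = -1 - -15/6 = 3/2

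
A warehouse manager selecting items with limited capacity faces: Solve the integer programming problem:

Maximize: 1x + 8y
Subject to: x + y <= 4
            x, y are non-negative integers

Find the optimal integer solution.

Objective: 1x + 8y, constraint: x + y <= 4
Coefficient of y is 8 > coefficient of x is 1, so allocate the entire budget to y.
Optimal: x = 0, y = 4, value = 32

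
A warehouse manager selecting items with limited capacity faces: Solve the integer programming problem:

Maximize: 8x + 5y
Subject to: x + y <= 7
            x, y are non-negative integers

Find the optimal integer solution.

Objective: 8x + 5y, constraint: x + y <= 7
Coefficient of x is 8 >= coefficient of y is 5, so allocate the entire budget to x.
Optimal: x = 7, y = 0, value = 56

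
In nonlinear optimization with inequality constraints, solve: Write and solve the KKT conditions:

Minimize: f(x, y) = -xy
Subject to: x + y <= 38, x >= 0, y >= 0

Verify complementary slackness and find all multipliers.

Problem: min -xy s.t. x + y <= 38 (multiplier lambda), x >= 0 (mu_x), y >= 0 (mu_y)
KKT stationarity: -y + lambda - mu_x = 0, -x + lambda - mu_y = 0, with lambda, mu_x, mu_y >= 0
Complementary slackness: lambda*(x + y - 38) = 0, mu_x*x = 0, mu_y*y = 0
If lambda = 0: y = -mu_x <= 0 and x = -mu_y <= 0 force x = y = 0 with f = 0; but x = y = 19 is feasible with f = -361 < 0, so this is not the minimum. Hence lambda > 0 and x + y = 38.
Try x > 0, y > 0 (so mu_x = mu_y = 0): y = lambda, x = lambda => x = y = lambda
x + y = 38 => 2*lambda = 38 => lambda = 19
x* = y* = 19 > 0, consistent with mu_x = mu_y = 0.
(Any feasible point with x = 0 or y = 0 has f = 0 > -361, so the minimum is not on those boundaries.)
min(-xy) = -361 (i.e. max xy = 361)
Multipliers: lambda = 19, mu_x = 0, mu_y = 0
Complementary slackness: lambda*(x + y - 38) = 19*(19 + 19 - 38) = 0, mu_x*x = 0*19 = 0, mu_y*y = 0*19 = 0. Satisfied.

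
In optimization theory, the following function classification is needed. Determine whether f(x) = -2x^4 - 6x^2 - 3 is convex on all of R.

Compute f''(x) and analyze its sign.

f(x) = -2x^4 - 6x^2 - 3
f'(x) = -8x^3 + -12x
f''(x) = -24x^2 + -12
f''(x) = -24x^2 + -12 <= -12 < 0 for all x
Therefore, f is concave on R.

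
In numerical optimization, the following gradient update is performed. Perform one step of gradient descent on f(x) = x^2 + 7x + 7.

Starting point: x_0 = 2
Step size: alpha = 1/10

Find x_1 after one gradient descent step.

f(x) = x^2 + 7x + 7
f'(x) = 2x + 7
f'(2) = 2*2 + (7) = 11
x_1 = x_0 - alpha * f'(x_0) = 2 - 1/10 * 11 = 9/10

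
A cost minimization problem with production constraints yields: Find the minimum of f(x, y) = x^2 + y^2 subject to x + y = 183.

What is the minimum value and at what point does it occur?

Substitute y = 183 - x into f(x,y) = x^2 + y^2:
g(x) = x^2 + (183 - x)^2 = 2x^2 - 366x + 33489
g'(x) = 4x - 366 = 0  =>  x = 183/2
y = 183 - 183/2 = 183/2
Minimum value = (183/2)^2 + (183/2)^2 = 33489/2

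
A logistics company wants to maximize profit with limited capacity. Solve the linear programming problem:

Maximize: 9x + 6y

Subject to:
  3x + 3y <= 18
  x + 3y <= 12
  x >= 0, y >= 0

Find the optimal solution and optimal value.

Feasible vertices: (0, 0), (0, 4), (3, 3), (6, 0)
Objective 9x + 6y at each:
  (0, 0): 0
  (0, 4): 24
  (3, 3): 45
  (6, 0): 54
Maximum is 54 at (6, 0).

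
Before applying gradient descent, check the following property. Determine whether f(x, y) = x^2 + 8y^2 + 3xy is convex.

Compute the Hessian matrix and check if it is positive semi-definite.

f(x,y) = x^2 + 8y^2 + 3xy
Hessian H = [[2, 3], [3, 16]]
trace(H) = 18, det(H) = 23
Eigenvalues: (18 +/- sqrt(232)) / 2 = 16.62, 1.384
Since both eigenvalues > 0, f is convex.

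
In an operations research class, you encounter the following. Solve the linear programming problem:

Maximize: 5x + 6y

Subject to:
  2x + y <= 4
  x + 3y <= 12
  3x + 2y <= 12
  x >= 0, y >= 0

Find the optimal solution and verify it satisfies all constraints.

Feasible vertices: (0, 0), (0, 4), (2, 0)
Objective 5x + 6y at each vertex:
  (0, 0): 0
  (0, 4): 24
  (2, 0): 10
Maximum is 24 at (0, 4).
Verify constraints at (x, y) = (0, 4):
  2*0 + 1*4 = 4 <= 4 (active)
  1*0 + 3*4 = 12 <= 12 (active)
  3*0 + 2*4 = 8 <= 12
  x = 0 >= 0, y = 4 >= 0. All constraints satisfied.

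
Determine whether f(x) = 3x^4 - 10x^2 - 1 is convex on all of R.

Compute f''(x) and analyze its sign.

f(x) = 3x^4 - 10x^2 - 1
f'(x) = 12x^3 + -20x
f''(x) = 36x^2 + -20
f''(0) = -20 < 0, so not convex near x = 0
Therefore, f is not globally convex on R.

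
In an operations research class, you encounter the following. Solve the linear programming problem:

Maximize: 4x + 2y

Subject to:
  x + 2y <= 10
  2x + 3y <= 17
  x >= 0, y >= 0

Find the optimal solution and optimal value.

Feasible vertices: (0, 0), (0, 5), (4, 3), (17/2, 0)
Objective 4x + 2y at each:
  (0, 0): 0
  (0, 5): 10
  (4, 3): 22
  (17/2, 0): 34
Maximum is 34 at (17/2, 0).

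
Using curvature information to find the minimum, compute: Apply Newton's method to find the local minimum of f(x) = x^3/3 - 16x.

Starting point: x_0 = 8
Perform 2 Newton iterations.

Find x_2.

f(x) = x^3/3 - 16x
f'(x) = x^2 - 16, f''(x) = 2x
Newton update: x_{n+1} = x_n - (x_n^2 - 16)/(2*x_n)
Step 1: x_0 = 8, f'=48, f''=16, x_1 = 5
Step 2: x_1 = 5, f'=9, f''=10, x_2 = 41/10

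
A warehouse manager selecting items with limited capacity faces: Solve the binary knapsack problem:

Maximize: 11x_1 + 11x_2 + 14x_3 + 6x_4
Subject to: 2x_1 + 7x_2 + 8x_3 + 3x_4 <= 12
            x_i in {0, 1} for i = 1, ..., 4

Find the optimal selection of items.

Items: item 1 (v=11, w=2), item 2 (v=11, w=7), item 3 (v=14, w=8), item 4 (v=6, w=3)
Capacity: 12
Checking all 16 subsets (w = total weight, v = total value):
  {}: w = 0, v = 0
  {1}: w = 2, v = 11
  {2}: w = 7, v = 11
  {3}: w = 8, v = 14
  {4}: w = 3, v = 6
  {1, 2}: w = 9, v = 22
  {1, 3}: w = 10, v = 25
  {1, 4}: w = 5, v = 17
  {2, 3}: w = 15 > 12, infeasible
  {2, 4}: w = 10, v = 17
  {3, 4}: w = 11, v = 20
  {1, 2, 3}: w = 17 > 12, infeasible
  {1, 2, 4}: w = 12, v = 28
  {1, 3, 4}: w = 13 > 12, infeasible
  {2, 3, 4}: w = 18 > 12, infeasible
  {1, 2, 3, 4}: w = 20 > 12, infeasible
Best feasible subset: items [1, 2, 4]
Total weight: 12 <= 12, total value: 28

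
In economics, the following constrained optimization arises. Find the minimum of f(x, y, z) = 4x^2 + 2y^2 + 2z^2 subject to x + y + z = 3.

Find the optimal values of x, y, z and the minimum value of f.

Using Lagrange multipliers on f = 4x^2 + 2y^2 + 2z^2 with constraint x + y + z = 3:
Conditions: 2*4*x = lambda, 2*2*y = lambda, 2*2*z = lambda
So x = lambda/8, y = lambda/4, z = lambda/4
Substituting into constraint: lambda * (5/8) = 3
lambda = 24/5
x = 3/5, y = 6/5, z = 6/5
Minimum value = 36/5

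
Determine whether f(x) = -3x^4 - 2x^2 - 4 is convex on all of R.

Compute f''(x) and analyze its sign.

f(x) = -3x^4 - 2x^2 - 4
f'(x) = -12x^3 + -4x
f''(x) = -36x^2 + -4
f''(x) = -36x^2 + -4 <= -4 < 0 for all x
Therefore, f is concave on R.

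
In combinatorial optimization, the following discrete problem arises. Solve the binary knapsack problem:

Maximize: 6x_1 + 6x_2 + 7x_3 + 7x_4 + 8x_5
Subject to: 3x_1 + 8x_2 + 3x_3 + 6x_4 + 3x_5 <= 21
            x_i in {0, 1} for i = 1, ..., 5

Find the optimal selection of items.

Items: item 1 (v=6, w=3), item 2 (v=6, w=8), item 3 (v=7, w=3), item 4 (v=7, w=6), item 5 (v=8, w=3)
Capacity: 21
Checking all 32 subsets (w = total weight, v = total value):
  {}: w = 0, v = 0
  {1}: w = 3, v = 6
  {2}: w = 8, v = 6
  {3}: w = 3, v = 7
  {4}: w = 6, v = 7
  {5}: w = 3, v = 8
  {1, 2}: w = 11, v = 12
  {1, 3}: w = 6, v = 13
  {1, 4}: w = 9, v = 13
  {1, 5}: w = 6, v = 14
  {2, 3}: w = 11, v = 13
  {2, 4}: w = 14, v = 13
  {2, 5}: w = 11, v = 14
  {3, 4}: w = 9, v = 14
  {3, 5}: w = 6, v = 15
  {4, 5}: w = 9, v = 15
  {1, 2, 3}: w = 14, v = 19
  {1, 2, 4}: w = 17, v = 19
  {1, 2, 5}: w = 14, v = 20
  {1, 3, 4}: w = 12, v = 20
  {1, 3, 5}: w = 9, v = 21
  {1, 4, 5}: w = 12, v = 21
  {2, 3, 4}: w = 17, v = 20
  {2, 3, 5}: w = 14, v = 21
  {2, 4, 5}: w = 17, v = 21
  {3, 4, 5}: w = 12, v = 22
  {1, 2, 3, 4}: w = 20, v = 26
  {1, 2, 3, 5}: w = 17, v = 27
  {1, 2, 4, 5}: w = 20, v = 27
  {1, 3, 4, 5}: w = 15, v = 28
  {2, 3, 4, 5}: w = 20, v = 28
  {1, 2, 3, 4, 5}: w = 23 > 21, infeasible
Best feasible subset: items [1, 3, 4, 5]
(The same value 28 is also attained by {2, 3, 4, 5}.)
Total weight: 15 <= 21, total value: 28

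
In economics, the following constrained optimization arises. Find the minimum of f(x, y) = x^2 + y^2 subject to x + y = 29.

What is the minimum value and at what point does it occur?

Substitute y = 29 - x into f(x,y) = x^2 + y^2:
g(x) = x^2 + (29 - x)^2 = 2x^2 - 58x + 841
g'(x) = 4x - 58 = 0  =>  x = 29/2
y = 29 - 29/2 = 29/2
Minimum value = (29/2)^2 + (29/2)^2 = 841/2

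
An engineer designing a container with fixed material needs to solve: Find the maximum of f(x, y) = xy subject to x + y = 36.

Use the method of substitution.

Substitute y = 36 - x into f(x,y) = xy:
g(x) = x(36 - x) = 36x - x^2
g'(x) = 36 - 2x = 0  =>  x = 18
y = 36 - 18 = 18
Maximum value = 18 * 18 = 324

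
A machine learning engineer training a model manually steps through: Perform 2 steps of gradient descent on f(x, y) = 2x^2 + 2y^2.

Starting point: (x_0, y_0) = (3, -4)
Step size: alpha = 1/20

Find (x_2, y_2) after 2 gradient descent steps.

f(x,y) = 2x^2 + 2y^2
grad_x = 4x + 0y, grad_y = 4y + 0x
Step 1: grad = (12, -16), (12/5, -16/5)
Step 2: grad = (48/5, -64/5), (48/25, -64/25)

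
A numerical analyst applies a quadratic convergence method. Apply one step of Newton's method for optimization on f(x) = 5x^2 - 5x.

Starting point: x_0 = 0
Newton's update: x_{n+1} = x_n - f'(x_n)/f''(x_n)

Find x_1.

f(x) = 5x^2 - 5x
f'(x) = 10x + (-5), f''(x) = 10
Newton step: x_1 = x_0 - f'(x_0)/f''(x_0)
f'(0) = -5
x_1 = 0 - -5/10 = 1/2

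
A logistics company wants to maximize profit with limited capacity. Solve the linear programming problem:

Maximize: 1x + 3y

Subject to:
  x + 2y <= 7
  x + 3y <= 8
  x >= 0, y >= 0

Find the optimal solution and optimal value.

Feasible vertices: (0, 0), (0, 8/3), (5, 1), (7, 0)
Objective 1x + 3y at each:
  (0, 0): 0
  (0, 8/3): 8
  (5, 1): 8
  (7, 0): 7
Maximum is 8 at (0, 8/3).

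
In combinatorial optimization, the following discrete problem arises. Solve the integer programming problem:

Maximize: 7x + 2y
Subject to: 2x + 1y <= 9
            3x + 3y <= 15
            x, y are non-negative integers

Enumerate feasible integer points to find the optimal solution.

Constraint 1: 2x + 1y <= 9
Constraint 2: 3x + 3y <= 15
Feasible x range (need y >= 0): 0 <= x <= min(9/2, 15/3) => x in {0, ..., 4}.
Enumerate feasible integer points row by row (the coefficient of y is 2 > 0, so for each x the largest feasible y gives the best value):
  x = 0: y <= min((9 - 2*0)/1, (15 - 3*0)/3) => y in {0, ..., 5}; best 7*0 + 2*5 = 10
  x = 1: y <= min((9 - 2*1)/1, (15 - 3*1)/3) => y in {0, ..., 4}; best 7*1 + 2*4 = 15
  x = 2: y <= min((9 - 2*2)/1, (15 - 3*2)/3) => y in {0, ..., 3}; best 7*2 + 2*3 = 20
  x = 3: y <= min((9 - 2*3)/1, (15 - 3*3)/3) => y in {0, ..., 2}; best 7*3 + 2*2 = 25
  x = 4: y <= min((9 - 2*4)/1, (15 - 3*4)/3) => y in {0, ..., 1}; best 7*4 + 2*1 = 30
The maximum 7x + 2y = 30 is achieved at x = 4, y = 1.
Check: 2*4 + 1*1 = 9 <= 9 and 3*4 + 3*1 = 15 <= 15.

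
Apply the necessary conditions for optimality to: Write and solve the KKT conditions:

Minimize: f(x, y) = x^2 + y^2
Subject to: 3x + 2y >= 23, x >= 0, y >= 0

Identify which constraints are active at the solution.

KKT conditions for min x^2 + y^2 s.t. 3x + 2y >= 23, x >= 0, y >= 0:
Stationarity: 2x = mu*3 + mu_x, 2y = mu*2 + mu_y, with mu, mu_x, mu_y >= 0
Complementary slackness: mu*(3x + 2y - 23) = 0, mu_x*x = 0, mu_y*y = 0
(0, 0) is infeasible (3*0 + 2*0 < 23), so if mu = 0 stationarity would force x = mu_x/2 >= 0, y = mu_y/2 >= 0 with mu_x*x = mu_y*y = 0, i.e. x = y = 0: contradiction. Hence mu > 0 and 3x + 2y = 23 is active.
Try x > 0, y > 0 (so mu_x = mu_y = 0): x = 3*mu/2, y = 2*mu/2
Substitute: 3*(3*mu/2) + 2*(2*mu/2) = 23
  mu*13/2 = 23 => mu = 46/13
x* = 69/13 > 0, y* = 46/13 > 0, consistent with mu_x = mu_y = 0.
f is convex and the constraints are linear, so this KKT point is the global minimum.
f* = 529/13
Active constraints: 3x + 2y >= 23 (holds with equality, mu = 46/13 > 0); x >= 0 and y >= 0 are inactive (mu_x = mu_y = 0).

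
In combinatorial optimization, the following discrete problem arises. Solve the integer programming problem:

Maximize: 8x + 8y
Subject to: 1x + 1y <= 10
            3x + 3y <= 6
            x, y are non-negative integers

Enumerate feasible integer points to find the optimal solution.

Constraint 1: 1x + 1y <= 10
Constraint 2: 3x + 3y <= 6
Feasible x range (need y >= 0): 0 <= x <= min(10/1, 6/3) => x in {0, ..., 2}.
Enumerate feasible integer points row by row (the coefficient of y is 8 > 0, so for each x the largest feasible y gives the best value):
  x = 0: y <= min((10 - 1*0)/1, (6 - 3*0)/3) => y in {0, ..., 2}; best 8*0 + 8*2 = 16
  x = 1: y <= min((10 - 1*1)/1, (6 - 3*1)/3) => y in {0, ..., 1}; best 8*1 + 8*1 = 16
  x = 2: y <= min((10 - 1*2)/1, (6 - 3*2)/3) => y in {0}; best 8*2 + 8*0 = 16
The maximum 8x + 8y = 16 is achieved at x = 0, y = 2.
(The same value 16 is also attained at (1, 1), (2, 0).)
Check: 1*0 + 1*2 = 2 <= 10 and 3*0 + 3*2 = 6 <= 6.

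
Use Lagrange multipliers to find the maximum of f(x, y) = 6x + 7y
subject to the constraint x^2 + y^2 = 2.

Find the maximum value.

Set up Lagrange conditions: grad f = lambda * grad g
  6 = 2*lambda*x
  7 = 2*lambda*y
From these: x/y = 6/7, so x = 6t, y = 7t for some t.
Substitute into constraint: (6t)^2 + (7t)^2 = 2
  t^2 * 85 = 2
  t = sqrt(2/85)
Maximum = 6*x + 7*y = (6^2 + 7^2)*t = 85 * sqrt(2/85) = sqrt(170)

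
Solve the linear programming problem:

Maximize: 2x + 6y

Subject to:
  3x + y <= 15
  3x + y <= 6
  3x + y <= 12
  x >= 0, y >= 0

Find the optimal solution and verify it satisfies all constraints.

Feasible vertices: (0, 0), (0, 6), (2, 0)
Objective 2x + 6y at each vertex:
  (0, 0): 0
  (0, 6): 36
  (2, 0): 4
Maximum is 36 at (0, 6).
Verify constraints at (x, y) = (0, 6):
  3*0 + 1*6 = 6 <= 15
  3*0 + 1*6 = 6 <= 6 (active)
  3*0 + 1*6 = 6 <= 12
  x = 0 >= 0, y = 6 >= 0. All constraints satisfied.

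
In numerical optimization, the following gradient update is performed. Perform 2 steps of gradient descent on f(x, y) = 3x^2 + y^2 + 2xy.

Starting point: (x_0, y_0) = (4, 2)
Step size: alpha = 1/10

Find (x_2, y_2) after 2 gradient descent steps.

f(x,y) = 3x^2 + y^2 + 2xy
grad_x = 6x + 2y, grad_y = 2y + 2x
Step 1: grad = (28, 12), (6/5, 4/5)
Step 2: grad = (44/5, 4), (8/25, 2/5)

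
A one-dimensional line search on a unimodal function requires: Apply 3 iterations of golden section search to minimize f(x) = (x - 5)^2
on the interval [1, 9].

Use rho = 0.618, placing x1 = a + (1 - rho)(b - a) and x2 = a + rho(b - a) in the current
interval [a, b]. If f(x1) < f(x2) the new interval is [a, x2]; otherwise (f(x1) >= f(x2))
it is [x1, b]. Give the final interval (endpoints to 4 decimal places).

Golden section search for min of f(x) = (x - 5)^2 on [1, 9].
Each step: x1 = a + (1 - rho)(b - a), x2 = a + rho(b - a); if f(x1) < f(x2) keep [a, x2], otherwise keep [x1, b].
Step 1: [1.0000, 9.0000], x1=4.0560 (f=0.8911), x2=5.9440 (f=0.8911); f(x1) = f(x2) (tie, not '<') => keep [4.0560, 9.0000]
Step 2: [4.0560, 9.0000], x1=5.9446 (f=0.8923), x2=7.1114 (f=4.4580); f(x1) < f(x2) => keep [4.0560, 7.1114]
Step 3: [4.0560, 7.1114], x1=5.2232 (f=0.0498), x2=5.9442 (f=0.8916); f(x1) < f(x2) => keep [4.0560, 5.9442]
Final interval: [4.0560, 5.9442]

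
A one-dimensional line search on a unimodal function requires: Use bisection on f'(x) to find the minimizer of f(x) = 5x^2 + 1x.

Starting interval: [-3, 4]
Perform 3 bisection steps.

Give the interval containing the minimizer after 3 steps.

Finding critical point of f(x) = 5x^2 + 1x using bisection on f'(x) = 10x + 1.
f'(x) = 0 when x = -1/10.
Starting interval: [-3, 4]
Step 1: mid = 1/2, f'(mid) = 6, new interval = [-3, 1/2]
Step 2: mid = -5/4, f'(mid) = -23/2, new interval = [-5/4, 1/2]
Step 3: mid = -3/8, f'(mid) = -11/4, new interval = [-3/8, 1/2]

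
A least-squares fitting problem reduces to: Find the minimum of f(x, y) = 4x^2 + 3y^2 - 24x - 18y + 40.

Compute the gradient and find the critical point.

f(x,y) = 4x^2 + 3y^2 - 24x - 18y + 40
df/dx = 8x + (-24) = 0  =>  x = 3
df/dy = 6y + (-18) = 0  =>  y = 3
f(3, 3) = 4*(3)^2 + 3*(3)^2 + -24*(3) + -18*(3) + 40 = -23
Hessian is diagonal with entries 8, 6 > 0, so this is a minimum.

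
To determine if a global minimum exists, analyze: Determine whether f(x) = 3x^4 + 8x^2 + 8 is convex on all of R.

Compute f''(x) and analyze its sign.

f(x) = 3x^4 + 8x^2 + 8
f'(x) = 12x^3 + 16x
f''(x) = 36x^2 + 16
f''(x) = 36x^2 + 16 >= 16 > 0 for all x
Therefore, f is convex on R.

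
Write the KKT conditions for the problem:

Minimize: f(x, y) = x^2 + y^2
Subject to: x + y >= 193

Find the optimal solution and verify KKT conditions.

KKT conditions for min x^2 + y^2 s.t. x + y >= 193:
Stationarity: 2x = mu, 2y = mu
So x = y = mu/2.
Complementary slackness: mu*(x + y - 193) = 0
Primal feasibility: x + y >= 193; dual feasibility: mu >= 0
If mu = 0 then x = y = 0, but 0 + 0 < 193 is infeasible, so the constraint is active.
Constraint active: x + y = 2*(mu/2) = 193 => mu = 193
x = y = 193/2, f = 37249/2
Verify: stationarity 2*(193/2) = 193 = mu; primal 193/2 + 193/2 = 193 >= 193; dual mu = 193 >= 0; complementary slackness 193*(193 - 193) = 0. All KKT conditions hold.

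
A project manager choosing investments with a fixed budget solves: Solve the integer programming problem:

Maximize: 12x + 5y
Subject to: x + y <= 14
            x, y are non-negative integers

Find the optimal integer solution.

Objective: 12x + 5y, constraint: x + y <= 14
Coefficient of x is 12 >= coefficient of y is 5, so allocate the entire budget to x.
Optimal: x = 14, y = 0, value = 168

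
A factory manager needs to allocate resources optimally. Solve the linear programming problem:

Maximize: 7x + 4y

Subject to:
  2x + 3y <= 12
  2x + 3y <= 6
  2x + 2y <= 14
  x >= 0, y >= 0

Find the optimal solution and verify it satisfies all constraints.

Feasible vertices: (0, 0), (0, 2), (3, 0)
Objective 7x + 4y at each vertex:
  (0, 0): 0
  (0, 2): 8
  (3, 0): 21
Maximum is 21 at (3, 0).
Verify constraints at (x, y) = (3, 0):
  2*3 + 3*0 = 6 <= 12
  2*3 + 3*0 = 6 <= 6 (active)
  2*3 + 2*0 = 6 <= 14
  x = 3 >= 0, y = 0 >= 0. All constraints satisfied.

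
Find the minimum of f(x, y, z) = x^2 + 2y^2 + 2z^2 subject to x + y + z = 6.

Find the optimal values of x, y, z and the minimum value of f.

Using Lagrange multipliers on f = x^2 + 2y^2 + 2z^2 with constraint x + y + z = 6:
Conditions: 2*1*x = lambda, 2*2*y = lambda, 2*2*z = lambda
So x = lambda/2, y = lambda/4, z = lambda/4
Substituting into constraint: lambda * (1) = 6
lambda = 6
x = 3, y = 3/2, z = 3/2
Minimum value = 18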